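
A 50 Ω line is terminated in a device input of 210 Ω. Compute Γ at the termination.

Γ = 0.615

Γ = (Z_L − Z_0)/(Z_L + Z_0) = (210 − 50)/(210 + 50) = 160/260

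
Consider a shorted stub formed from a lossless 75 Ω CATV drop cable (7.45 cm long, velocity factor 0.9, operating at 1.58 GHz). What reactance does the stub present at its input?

λ = v/f = 0.9·c / 1.58 GHz = 0.171 m
βl = 2π·l/λ = 2π × 0.436 = 157°
tan(βl) = -0.426
For a shorted stub, Z_in = jZ_0·tan(βl)

X_in ≈ -31.9 Ω (capacitive)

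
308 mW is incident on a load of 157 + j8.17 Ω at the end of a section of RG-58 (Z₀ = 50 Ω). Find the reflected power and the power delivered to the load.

P_reflected ≈ 82.6 mW; P_delivered ≈ 225 mW

|Γ| = |(107 + j8.17)/(207 + j8.17)| = 0.518
|Γ|² = 0.268
P_refl = |Γ|²·P_inc = 82.6 mW, P_del = (1 − |Γ|²)·P_inc = 225 mW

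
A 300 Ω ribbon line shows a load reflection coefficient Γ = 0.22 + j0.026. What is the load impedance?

Z_L ≈ 468 + j25.6 Ω

Z_L = Z_0·(1 + Γ)/(1 − Γ) = 300·(1.22 + j0.026)/(0.78 − j0.026)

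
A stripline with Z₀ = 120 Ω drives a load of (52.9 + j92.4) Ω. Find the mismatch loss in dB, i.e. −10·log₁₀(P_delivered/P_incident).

mismatch loss ≈ 1.8 dB

Γ = (-67.1 + j92.4)/(172.9 + j92.4), |Γ| = 0.582
|Γ|² = 0.339, so P_del/P_inc = 1 − |Γ|² = 0.661
ML = −10·log₁₀(1 − |Γ|²)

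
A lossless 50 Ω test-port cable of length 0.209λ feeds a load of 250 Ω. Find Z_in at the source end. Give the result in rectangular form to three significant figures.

Z_in ≈ 10.7 − j12.6 Ω

βl = 2π × 0.209 = 75.2°
tan(βl) = tan(75.2°) = 3.8
Z_in = Z_0·(Z_L + jZ_0·tanβl)/(Z_0 + jZ_L·tanβl)
     = 50·(250 + j190)/(50 + j949)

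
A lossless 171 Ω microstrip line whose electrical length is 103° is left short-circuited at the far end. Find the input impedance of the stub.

tan(βl) = -4.33
For a short-circuited stub, Z_in = jZ_0·tan(βl)

Z_in ≈ −j741 Ω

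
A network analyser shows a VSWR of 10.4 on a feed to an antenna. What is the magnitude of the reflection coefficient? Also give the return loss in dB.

|Γ| = (S − 1)/(S + 1) = (10.4 − 1)/(10.4 + 1) = 9.4/11.4
RL = −20·log₁₀|Γ| = −20·log₁₀(0.825)

|Γ| ≈ 0.825; return loss ≈ 1.68 dB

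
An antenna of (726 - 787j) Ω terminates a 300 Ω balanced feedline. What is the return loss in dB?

RL ≈ 3.2 dB

Γ = (426 − j787)/(1026 − j787), |Γ| = 0.692
RL = −20·log₁₀|Γ| = −20·log₁₀(0.692)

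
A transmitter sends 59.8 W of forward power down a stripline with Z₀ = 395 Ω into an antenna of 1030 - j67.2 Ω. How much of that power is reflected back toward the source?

P_reflected ≈ 12 W

|Γ| = |(635 − j67.2)/(1425 − j67.2)| = 0.448
|Γ|² = 0.2
P_refl = |Γ|²·P_inc = 12 W, P_del = (1 − |Γ|²)·P_inc = 47.8 W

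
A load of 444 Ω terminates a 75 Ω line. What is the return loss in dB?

Γ = (444 − 75)/(444 + 75) = 0.711
RL = −20·log₁₀|Γ| = −20·log₁₀(0.711)

RL ≈ 2.96 dB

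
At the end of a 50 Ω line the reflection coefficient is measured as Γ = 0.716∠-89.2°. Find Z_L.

Z_L ≈ 16.3 − j48 Ω

Z_L = Z_0·(1 + Γ)/(1 − Γ) = 50·(1.01 − j0.716)/(0.99 + j0.716)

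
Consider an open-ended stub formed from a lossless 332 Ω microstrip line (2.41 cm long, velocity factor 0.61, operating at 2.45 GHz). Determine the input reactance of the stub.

X_in ≈ 163 Ω (inductive)

λ = v/f = 0.61·c / 2.45 GHz = 0.0747 m
βl = 2π·l/λ = 2π × 0.323 = 116°
tan(βl) = -2.04
For an open-ended stub, Z_in = −jZ_0·cot(βl) = −jZ_0/tan(βl)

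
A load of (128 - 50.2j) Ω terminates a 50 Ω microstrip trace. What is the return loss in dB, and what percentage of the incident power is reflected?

Γ = (78 − j50.2)/(178 − j50.2), |Γ| = 0.502
RL = −20·log₁₀(0.502) = 5.99 dB
P_refl/P_inc = |Γ|² = 0.252

RL ≈ 5.99 dB; 25.2% of incident power reflected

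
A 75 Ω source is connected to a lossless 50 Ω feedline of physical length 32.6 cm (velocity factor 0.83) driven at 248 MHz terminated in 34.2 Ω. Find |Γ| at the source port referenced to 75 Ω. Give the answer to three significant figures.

λ = v/f = 0.83·c / 248 MHz = 1 m
βl = 2π·l/λ = 2π × 0.325 = 117°
tan(βl) = -1.97
Z_in = Z_0·(Z_L + jZ_0·tanβl)/(Z_0 + jZ_L·tanβl) = 59.3 − j18.6 Ω
Γ_s = (Z_in − Z_s)/(Z_in + Z_s) = (-15.7 − j18.6)/(134 − j18.6), |Γ_s| = 0.18

|Γ| ≈ 0.18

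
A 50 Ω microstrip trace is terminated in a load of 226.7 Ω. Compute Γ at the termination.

Γ = (Z_L − Z_0)/(Z_L + Z_0) = (226.7 − 50)/(226.7 + 50) = 176.7/276.7

Γ = 0.639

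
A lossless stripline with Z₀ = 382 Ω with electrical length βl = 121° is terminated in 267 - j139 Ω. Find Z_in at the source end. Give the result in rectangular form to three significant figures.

Z_in ≈ 667 + j3.32 Ω

tan(βl) = tan(121°) = -1.66
Z_in = Z_0·(Z_L + jZ_0·tanβl)/(Z_0 + jZ_L·tanβl)
     = 382·(267 − j775)/(151 − j444)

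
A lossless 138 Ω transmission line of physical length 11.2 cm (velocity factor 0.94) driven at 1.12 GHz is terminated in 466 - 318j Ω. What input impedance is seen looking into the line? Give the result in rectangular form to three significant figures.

Z_in ≈ 347 + j334 Ω

λ = v/f = 0.94·c / 1.12 GHz = 0.252 m
βl = 2π·l/λ = 2π × 0.445 = 160°
tan(βl) = tan(160°) = -0.361
Z_in = Z_0·(Z_L + jZ_0·tanβl)/(Z_0 + jZ_L·tanβl)
     = 138·(466 − j368)/(23.1 − j168)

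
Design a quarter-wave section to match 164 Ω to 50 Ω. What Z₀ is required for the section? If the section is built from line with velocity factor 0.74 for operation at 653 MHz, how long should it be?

Z_qwt ≈ 90.6 Ω; length ≈ 8.5 cm

Z_qwt = √(Z_0·R_L) = √(50 × 164) = √8200
λ = 0.74·c/f = 0.34 m, so l = λ/4 = 0.085 m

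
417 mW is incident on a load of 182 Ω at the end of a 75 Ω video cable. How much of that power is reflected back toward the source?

Γ = (182 − 75)/(182 + 75) = 0.416
|Γ|² = 0.173
P_refl = |Γ|²·P_inc = 72.3 mW, P_del = (1 − |Γ|²)·P_inc = 345 mW

P_reflected ≈ 72.3 mW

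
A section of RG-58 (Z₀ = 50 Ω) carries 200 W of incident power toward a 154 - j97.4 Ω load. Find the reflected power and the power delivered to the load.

P_reflected ≈ 79.5 W; P_delivered ≈ 121 W

|Γ| = |(104 − j97.4)/(204 − j97.4)| = 0.63
|Γ|² = 0.397
P_refl = |Γ|²·P_inc = 79.5 W, P_del = (1 − |Γ|²)·P_inc = 121 W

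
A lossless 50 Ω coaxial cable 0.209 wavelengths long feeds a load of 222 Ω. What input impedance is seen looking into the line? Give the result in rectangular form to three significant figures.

Z_in ≈ 12 − j12.5 Ω

βl = 2π × 0.209 = 75.2°
tan(βl) = tan(75.2°) = 3.8
Z_in = Z_0·(Z_L + jZ_0·tanβl)/(Z_0 + jZ_L·tanβl)
     = 50·(222 + j190)/(50 + j843)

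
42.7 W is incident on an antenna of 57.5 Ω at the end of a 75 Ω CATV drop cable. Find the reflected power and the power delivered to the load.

P_reflected ≈ 0.745 W; P_delivered ≈ 42 W

Γ = (57.5 − 75)/(57.5 + 75) = -0.132
|Γ|² = 0.0174
P_refl = |Γ|²·P_inc = 0.745 W, P_del = (1 − |Γ|²)·P_inc = 42 W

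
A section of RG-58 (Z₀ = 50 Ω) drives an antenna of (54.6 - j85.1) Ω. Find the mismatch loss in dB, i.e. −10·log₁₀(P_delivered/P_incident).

mismatch loss ≈ 2.21 dB

Γ = (4.6 − j85.1)/(104.6 − j85.1), |Γ| = 0.632
|Γ|² = 0.399, so P_del/P_inc = 1 − |Γ|² = 0.601
ML = −10·log₁₀(1 − |Γ|²)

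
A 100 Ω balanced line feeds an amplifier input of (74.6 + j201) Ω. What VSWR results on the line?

VSWR ≈ 7.37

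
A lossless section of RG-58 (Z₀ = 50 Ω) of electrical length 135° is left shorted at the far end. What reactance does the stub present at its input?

X_in ≈ -50 Ω (capacitive)

tan(βl) = -1
For a shorted stub, Z_in = jZ_0·tan(βl)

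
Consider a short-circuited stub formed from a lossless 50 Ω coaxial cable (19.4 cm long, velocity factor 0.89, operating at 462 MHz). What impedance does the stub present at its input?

Z_in ≈ −j83.7 Ω

λ = v/f = 0.89·c / 462 MHz = 0.578 m
βl = 2π·l/λ = 2π × 0.336 = 121°
tan(βl) = -1.67
For a short-circuited stub, Z_in = jZ_0·tan(βl)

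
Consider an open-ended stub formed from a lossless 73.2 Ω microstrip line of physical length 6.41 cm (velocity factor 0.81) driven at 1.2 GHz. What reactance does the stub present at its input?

λ = v/f = 0.81·c / 1.2 GHz = 0.203 m
βl = 2π·l/λ = 2π × 0.317 = 114°
tan(βl) = -2.25
For an open-ended stub, Z_in = −jZ_0·cot(βl) = −jZ_0/tan(βl)

X_in ≈ 32.5 Ω (inductive)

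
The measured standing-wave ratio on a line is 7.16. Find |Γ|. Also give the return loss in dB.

|Γ| = (S − 1)/(S + 1) = (7.16 − 1)/(7.16 + 1) = 6.16/8.16
RL = −20·log₁₀|Γ| = −20·log₁₀(0.755)

|Γ| ≈ 0.755; return loss ≈ 2.44 dB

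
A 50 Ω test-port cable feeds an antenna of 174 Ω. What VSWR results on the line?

Γ = (174 − 50)/(174 + 50) = 0.554
VSWR = (1 + 0.554)/(1 − 0.554)

VSWR ≈ 3.48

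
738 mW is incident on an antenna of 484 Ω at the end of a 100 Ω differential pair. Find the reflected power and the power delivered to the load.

P_reflected ≈ 319 mW; P_delivered ≈ 419 mW

Γ = (484 − 100)/(484 + 100) = 0.658
|Γ|² = 0.432
P_refl = |Γ|²·P_inc = 319 mW, P_del = (1 − |Γ|²)·P_inc = 419 mW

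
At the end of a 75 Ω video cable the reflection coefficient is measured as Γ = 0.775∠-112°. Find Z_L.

Z_L = Z_0·(1 + Γ)/(1 − Γ) = 75·(0.71 − j0.719)/(1.29 + j0.719)

Z_L ≈ 13.7 − j49.4 Ω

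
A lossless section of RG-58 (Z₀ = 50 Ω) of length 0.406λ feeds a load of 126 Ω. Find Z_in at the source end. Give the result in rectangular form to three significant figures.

βl = 2π × 0.406 = 146°
tan(βl) = tan(146°) = -0.67
Z_in = Z_0·(Z_L + jZ_0·tanβl)/(Z_0 + jZ_L·tanβl)
     = 50·(126 − j33.5)/(50 − j84.5)

Z_in ≈ 47.4 + j46.5 Ω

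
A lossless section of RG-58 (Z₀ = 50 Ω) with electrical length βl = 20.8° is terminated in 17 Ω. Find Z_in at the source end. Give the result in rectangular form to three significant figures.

Z_in ≈ 19.1 + j16.5 Ω

tan(βl) = tan(20.8°) = 0.38
Z_in = Z_0·(Z_L + jZ_0·tanβl)/(Z_0 + jZ_L·tanβl)
     = 50·(17 + j19)/(50 + j6.46)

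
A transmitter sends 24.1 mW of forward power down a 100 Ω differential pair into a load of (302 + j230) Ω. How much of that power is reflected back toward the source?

P_reflected ≈ 10.5 mW

|Γ| = |(202 + j230)/(402 + j230)| = 0.661
|Γ|² = 0.437
P_refl = |Γ|²·P_inc = 10.5 mW, P_del = (1 − |Γ|²)·P_inc = 13.6 mW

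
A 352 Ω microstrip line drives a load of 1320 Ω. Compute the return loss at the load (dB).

Γ = (1320 − 352)/(1320 + 352) = 0.579
RL = −20·log₁₀|Γ| = −20·log₁₀(0.579)

RL ≈ 4.75 dB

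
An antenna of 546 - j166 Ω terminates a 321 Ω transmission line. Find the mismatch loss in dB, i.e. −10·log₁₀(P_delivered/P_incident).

mismatch loss ≈ 0.459 dB

Γ = (225 − j166)/(867 − j166), |Γ| = 0.317
|Γ|² = 0.1, so P_del/P_inc = 1 − |Γ|² = 0.9
ML = −10·log₁₀(1 − |Γ|²)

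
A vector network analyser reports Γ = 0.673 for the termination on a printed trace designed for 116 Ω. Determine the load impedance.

Z_L ≈ 593 Ω

Z_L = Z_0·(1 + Γ)/(1 − Γ) = 116·(1.67)/(0.327)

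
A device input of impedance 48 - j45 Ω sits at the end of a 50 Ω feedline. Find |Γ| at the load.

|Γ| ≈ 0.418

Γ = (Z_L − Z_0)/(Z_L + Z_0) = (-2 − j45)/(98 − j45)
|Γ| = 45/108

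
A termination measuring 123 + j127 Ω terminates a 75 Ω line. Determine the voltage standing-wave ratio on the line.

VSWR ≈ 3.73

Γ = (Z_L − Z_0)/(Z_L + Z_0) = (48 + j127)/(198 + j127)
|Γ| = 136/235 = 0.577
VSWR = (1 + |Γ|)/(1 − |Γ|) = 1.58/0.423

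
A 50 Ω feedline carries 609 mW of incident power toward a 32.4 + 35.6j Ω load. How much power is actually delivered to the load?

P_delivered ≈ 490 mW

|Γ| = |(-17.6 + j35.6)/(82.4 + j35.6)| = 0.442
|Γ|² = 0.196
P_refl = |Γ|²·P_inc = 119 mW, P_del = (1 − |Γ|²)·P_inc = 490 mW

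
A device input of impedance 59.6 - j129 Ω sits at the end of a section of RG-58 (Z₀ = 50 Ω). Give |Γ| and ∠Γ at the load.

Γ = (Z_L − Z_0)/(Z_L + Z_0) = (9.6 − j129)/(109.6 − j129)
|Γ| = 129/169 = 0.764

Γ ≈ 0.764 ∠ -36.1°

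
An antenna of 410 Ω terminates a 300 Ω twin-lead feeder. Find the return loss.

Γ = (410 − 300)/(410 + 300) = 0.155
RL = −20·log₁₀|Γ| = −20·log₁₀(0.155)

RL ≈ 16.2 dB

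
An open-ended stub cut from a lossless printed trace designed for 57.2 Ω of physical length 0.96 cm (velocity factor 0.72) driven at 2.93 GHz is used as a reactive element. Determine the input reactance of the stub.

X_in ≈ -53.6 Ω (capacitive)

λ = v/f = 0.72·c / 2.93 GHz = 0.0737 m
βl = 2π·l/λ = 2π × 0.13 = 46.9°
tan(βl) = 1.07
For an open-ended stub, Z_in = −jZ_0·cot(βl) = −jZ_0/tan(βl)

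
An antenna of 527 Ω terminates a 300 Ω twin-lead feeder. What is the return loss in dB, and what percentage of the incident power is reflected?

Γ = (527 − 300)/(527 + 300) = 0.274
RL = −20·log₁₀(0.274) = 11.2 dB
P_refl/P_inc = |Γ|² = 0.0753

RL ≈ 11.2 dB; 7.53% of incident power reflected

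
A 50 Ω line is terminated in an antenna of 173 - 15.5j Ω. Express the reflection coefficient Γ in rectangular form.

Γ ≈ 0.554 − j0.031

Γ = (Z_L − Z_0)/(Z_L + Z_0) = (123 − j15.5)/(223 − j15.5)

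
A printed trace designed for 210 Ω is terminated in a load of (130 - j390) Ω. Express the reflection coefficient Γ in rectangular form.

Γ ≈ 0.467 − j0.612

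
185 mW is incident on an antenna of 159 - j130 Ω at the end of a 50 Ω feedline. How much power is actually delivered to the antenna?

|Γ| = |(109 − j130)/(209 − j130)| = 0.689
|Γ|² = 0.475
P_refl = |Γ|²·P_inc = 87.9 mW, P_del = (1 − |Γ|²)·P_inc = 97.1 mW

P_delivered ≈ 97.1 mW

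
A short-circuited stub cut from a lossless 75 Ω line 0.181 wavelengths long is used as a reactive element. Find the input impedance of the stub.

Z_in ≈ +j162 Ω

βl = 2π × 0.181 = 65.2°
tan(βl) = 2.16
For a short-circuited stub, Z_in = jZ_0·tan(βl)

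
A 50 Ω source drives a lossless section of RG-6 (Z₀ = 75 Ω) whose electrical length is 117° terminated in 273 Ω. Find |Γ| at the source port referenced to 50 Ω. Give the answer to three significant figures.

tan(βl) = -1.96
Z_in = Z_0·(Z_L + jZ_0·tanβl)/(Z_0 + jZ_L·tanβl) = 25.5 + j34.7 Ω
Γ_s = (Z_in − Z_s)/(Z_in + Z_s) = (-24.5 + j34.7)/(75.5 + j34.7), |Γ_s| = 0.511

|Γ| ≈ 0.511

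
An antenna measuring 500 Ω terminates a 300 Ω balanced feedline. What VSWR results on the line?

For a purely resistive load, VSWR = R_L/Z_0 or Z_0/R_L (whichever > 1) = 500/300

VSWR ≈ 1.67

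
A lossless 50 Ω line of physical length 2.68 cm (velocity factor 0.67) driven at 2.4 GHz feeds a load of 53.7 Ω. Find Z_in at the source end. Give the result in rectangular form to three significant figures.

Z_in ≈ 47.7 + j2.63 Ω

λ = v/f = 0.67·c / 2.4 GHz = 0.0838 m
βl = 2π·l/λ = 2π × 0.32 = 115°
tan(βl) = tan(115°) = -2.13
Z_in = Z_0·(Z_L + jZ_0·tanβl)/(Z_0 + jZ_L·tanβl)
     = 50·(53.7 − j106)/(50 − j114)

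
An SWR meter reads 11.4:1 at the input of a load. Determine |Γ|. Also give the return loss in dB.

|Γ| ≈ 0.839; return loss ≈ 1.53 dB

|Γ| = (S − 1)/(S + 1) = (11.4 − 1)/(11.4 + 1) = 10.4/12.4
RL = −20·log₁₀|Γ| = −20·log₁₀(0.839)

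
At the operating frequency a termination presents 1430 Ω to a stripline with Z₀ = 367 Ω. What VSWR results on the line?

Γ = (1430 − 367)/(1430 + 367) = 0.592
VSWR = (1 + 0.592)/(1 − 0.592)

VSWR ≈ 3.9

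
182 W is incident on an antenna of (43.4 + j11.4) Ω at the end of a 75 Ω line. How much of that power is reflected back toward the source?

P_reflected ≈ 14.5 W

|Γ| = |(-31.6 + j11.4)/(118.4 + j11.4)| = 0.282
|Γ|² = 0.0798
P_refl = |Γ|²·P_inc = 14.5 W, P_del = (1 − |Γ|²)·P_inc = 167 W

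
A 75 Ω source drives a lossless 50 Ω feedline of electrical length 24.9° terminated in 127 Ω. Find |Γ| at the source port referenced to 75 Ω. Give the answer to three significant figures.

tan(βl) = 0.464
Z_in = Z_0·(Z_L + jZ_0·tanβl)/(Z_0 + jZ_L·tanβl) = 64.6 − j52.9 Ω
Γ_s = (Z_in − Z_s)/(Z_in + Z_s) = (-10.4 − j52.9)/(140 − j52.9), |Γ_s| = 0.361

|Γ| ≈ 0.361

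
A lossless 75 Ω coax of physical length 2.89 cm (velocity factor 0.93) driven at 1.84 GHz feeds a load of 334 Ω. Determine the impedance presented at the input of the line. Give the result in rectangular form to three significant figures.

λ = v/f = 0.93·c / 1.84 GHz = 0.152 m
βl = 2π·l/λ = 2π × 0.191 = 68.6°
tan(βl) = tan(68.6°) = 2.55
Z_in = Z_0·(Z_L + jZ_0·tanβl)/(Z_0 + jZ_L·tanβl)
     = 75·(334 + j192)/(75 + j853)

Z_in ≈ 19.3 − j27.7 Ω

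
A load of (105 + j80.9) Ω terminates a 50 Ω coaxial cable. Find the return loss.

RL ≈ 5.04 dB

Γ = (55 + j80.9)/(155 + j80.9), |Γ| = 0.56
RL = −20·log₁₀|Γ| = −20·log₁₀(0.56)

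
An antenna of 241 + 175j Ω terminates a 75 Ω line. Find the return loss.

RL ≈ 3.51 dB

Γ = (166 + j175)/(316 + j175), |Γ| = 0.668
RL = −20·log₁₀|Γ| = −20·log₁₀(0.668)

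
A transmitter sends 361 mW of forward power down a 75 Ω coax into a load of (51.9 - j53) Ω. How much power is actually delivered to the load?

|Γ| = |(-23.1 − j53)/(126.9 − j53)| = 0.42
|Γ|² = 0.177
P_refl = |Γ|²·P_inc = 63.8 mW, P_del = (1 − |Γ|²)·P_inc = 297 mW

P_delivered ≈ 297 mW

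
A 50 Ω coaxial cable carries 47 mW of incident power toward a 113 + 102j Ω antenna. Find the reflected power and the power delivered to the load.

P_reflected ≈ 18.3 mW; P_delivered ≈ 28.7 mW

|Γ| = |(63 + j102)/(163 + j102)| = 0.623
|Γ|² = 0.389
P_refl = |Γ|²·P_inc = 18.3 mW, P_del = (1 − |Γ|²)·P_inc = 28.7 mW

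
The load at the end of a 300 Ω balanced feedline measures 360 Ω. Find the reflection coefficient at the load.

Γ = (Z_L − Z_0)/(Z_L + Z_0) = (360 − 300)/(360 + 300) = 60/660

Γ = 0.0909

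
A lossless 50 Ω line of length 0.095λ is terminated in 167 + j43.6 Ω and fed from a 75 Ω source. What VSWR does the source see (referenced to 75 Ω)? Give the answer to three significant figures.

VSWR ≈ 3.17

βl = 2π × 0.095 = 34.2°
tan(βl) = 0.68
Z_in = Z_0·(Z_L + jZ_0·tanβl)/(Z_0 + jZ_L·tanβl) = 45.9 − j65.3 Ω
Γ_s = (Z_in − Z_s)/(Z_in + Z_s) = (-29.1 − j65.3)/(121 − j65.3), |Γ_s| = 0.52
VSWR = (1 + |Γ_s|)/(1 − |Γ_s|)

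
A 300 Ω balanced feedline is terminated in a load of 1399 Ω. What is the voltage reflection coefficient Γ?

Γ = 0.647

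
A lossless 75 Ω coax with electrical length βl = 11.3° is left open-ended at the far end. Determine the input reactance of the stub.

tan(βl) = 0.2
For an open-ended stub, Z_in = −jZ_0·cot(βl) = −jZ_0/tan(βl)

X_in ≈ -375 Ω (capacitive)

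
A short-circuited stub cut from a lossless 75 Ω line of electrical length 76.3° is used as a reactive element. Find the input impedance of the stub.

tan(βl) = 4.1
For a short-circuited stub, Z_in = jZ_0·tan(βl)

Z_in ≈ +j308 Ω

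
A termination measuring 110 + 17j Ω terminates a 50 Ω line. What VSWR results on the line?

VSWR ≈ 2.27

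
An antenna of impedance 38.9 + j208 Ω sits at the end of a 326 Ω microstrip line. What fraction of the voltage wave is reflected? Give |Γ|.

Γ = (Z_L − Z_0)/(Z_L + Z_0) = (-287.1 + j208)/(364.9 + j208)
|Γ| = 355/420

|Γ| ≈ 0.844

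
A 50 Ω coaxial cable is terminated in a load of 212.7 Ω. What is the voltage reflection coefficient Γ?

Γ = 0.619

Γ = (Z_L − Z_0)/(Z_L + Z_0) = (212.7 − 50)/(212.7 + 50) = 162.7/262.7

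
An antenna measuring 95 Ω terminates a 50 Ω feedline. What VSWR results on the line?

VSWR ≈ 1.9

Γ = (95 − 50)/(95 + 50) = 0.31
VSWR = (1 + 0.31)/(1 − 0.31)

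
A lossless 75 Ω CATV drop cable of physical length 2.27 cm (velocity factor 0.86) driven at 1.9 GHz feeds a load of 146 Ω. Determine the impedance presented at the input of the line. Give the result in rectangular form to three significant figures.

Z_in ≈ 47.1 − j29.1 Ω

λ = v/f = 0.86·c / 1.9 GHz = 0.136 m
βl = 2π·l/λ = 2π × 0.167 = 60.2°
tan(βl) = tan(60.2°) = 1.74
Z_in = Z_0·(Z_L + jZ_0·tanβl)/(Z_0 + jZ_L·tanβl)
     = 75·(146 + j131)/(75 + j255)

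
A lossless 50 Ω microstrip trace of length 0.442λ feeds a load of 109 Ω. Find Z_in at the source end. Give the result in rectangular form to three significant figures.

βl = 2π × 0.442 = 159°
tan(βl) = tan(159°) = -0.381
Z_in = Z_0·(Z_L + jZ_0·tanβl)/(Z_0 + jZ_L·tanβl)
     = 50·(109 − j19.1)/(50 − j41.6)

Z_in ≈ 73.8 + j42.3 Ω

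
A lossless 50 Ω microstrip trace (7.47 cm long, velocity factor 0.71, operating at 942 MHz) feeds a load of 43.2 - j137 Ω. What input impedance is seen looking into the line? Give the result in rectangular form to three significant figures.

Z_in ≈ 10.2 + j53.5 Ω

λ = v/f = 0.71·c / 942 MHz = 0.226 m
βl = 2π·l/λ = 2π × 0.33 = 119°
tan(βl) = tan(119°) = -1.81
Z_in = Z_0·(Z_L + jZ_0·tanβl)/(Z_0 + jZ_L·tanβl)
     = 50·(43.2 − j227)/(-198 − j78.2)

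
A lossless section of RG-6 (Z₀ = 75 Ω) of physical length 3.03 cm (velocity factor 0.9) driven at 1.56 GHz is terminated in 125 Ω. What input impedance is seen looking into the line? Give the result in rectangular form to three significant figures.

λ = v/f = 0.9·c / 1.56 GHz = 0.173 m
βl = 2π·l/λ = 2π × 0.175 = 63°
tan(βl) = tan(63°) = 1.96
Z_in = Z_0·(Z_L + jZ_0·tanβl)/(Z_0 + jZ_L·tanβl)
     = 75·(125 + j147)/(75 + j246)

Z_in ≈ 51.8 − j22.3 Ω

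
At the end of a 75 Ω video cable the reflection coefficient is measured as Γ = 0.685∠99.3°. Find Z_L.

Z_L ≈ 23.5 + j60 Ω

Z_L = Z_0·(1 + Γ)/(1 − Γ) = 75·(0.889 + j0.676)/(1.11 − j0.676)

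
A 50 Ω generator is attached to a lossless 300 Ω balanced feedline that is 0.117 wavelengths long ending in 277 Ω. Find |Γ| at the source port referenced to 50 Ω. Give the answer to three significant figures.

|Γ| ≈ 0.713

βl = 2π × 0.117 = 42.1°
tan(βl) = 0.904
Z_in = Z_0·(Z_L + jZ_0·tanβl)/(Z_0 + jZ_L·tanβl) = 297 + j23.6 Ω
Γ_s = (Z_in − Z_s)/(Z_in + Z_s) = (247 + j23.6)/(347 + j23.6), |Γ_s| = 0.713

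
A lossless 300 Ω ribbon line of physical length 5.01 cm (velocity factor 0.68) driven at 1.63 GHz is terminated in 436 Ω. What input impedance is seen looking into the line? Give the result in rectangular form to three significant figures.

Z_in ≈ 315 + j115 Ω

λ = v/f = 0.68·c / 1.63 GHz = 0.125 m
βl = 2π·l/λ = 2π × 0.4 = 144°
tan(βl) = tan(144°) = -0.724
Z_in = Z_0·(Z_L + jZ_0·tanβl)/(Z_0 + jZ_L·tanβl)
     = 300·(436 − j217)/(300 − j315)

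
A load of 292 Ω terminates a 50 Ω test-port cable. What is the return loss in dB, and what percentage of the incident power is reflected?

Γ = (292 − 50)/(292 + 50) = 0.708
RL = −20·log₁₀(0.708) = 3 dB
P_refl/P_inc = |Γ|² = 0.501

RL ≈ 3 dB; 50.1% of incident power reflected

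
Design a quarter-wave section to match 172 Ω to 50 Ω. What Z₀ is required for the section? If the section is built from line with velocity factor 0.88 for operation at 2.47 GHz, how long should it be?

Z_qwt = √(Z_0·R_L) = √(50 × 172) = √8600
λ = 0.88·c/f = 0.107 m, so l = λ/4 = 0.0267 m

Z_qwt ≈ 92.7 Ω; length ≈ 2.67 cm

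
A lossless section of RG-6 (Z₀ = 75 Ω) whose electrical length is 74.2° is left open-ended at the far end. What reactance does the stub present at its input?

X_in ≈ -21.2 Ω (capacitive)

tan(βl) = 3.53
For an open-ended stub, Z_in = −jZ_0·cot(βl) = −jZ_0/tan(βl)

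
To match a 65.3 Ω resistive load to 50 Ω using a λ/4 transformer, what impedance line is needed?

Z_qwt = √(Z_0·R_L) = √(50 × 65.3) = √3265

Z_qwt ≈ 57.1 Ω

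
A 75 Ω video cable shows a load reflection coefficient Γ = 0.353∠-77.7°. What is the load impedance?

Z_L ≈ 67.4 − j53.1 Ω

Z_L = Z_0·(1 + Γ)/(1 − Γ) = 75·(1.08 − j0.345)/(0.925 + j0.345)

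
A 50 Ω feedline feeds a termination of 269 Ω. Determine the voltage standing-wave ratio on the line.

VSWR ≈ 5.38

Γ = (269 − 50)/(269 + 50) = 0.687
VSWR = (1 + 0.687)/(1 − 0.687)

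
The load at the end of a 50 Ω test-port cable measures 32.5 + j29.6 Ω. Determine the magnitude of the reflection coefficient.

|Γ| ≈ 0.392

Γ = (Z_L − Z_0)/(Z_L + Z_0) = (-17.5 + j29.6)/(82.5 + j29.6)
|Γ| = 34.4/87.6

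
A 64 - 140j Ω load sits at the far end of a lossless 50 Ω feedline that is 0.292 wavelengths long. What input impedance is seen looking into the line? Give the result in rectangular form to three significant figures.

βl = 2π × 0.292 = 105°
tan(βl) = tan(105°) = -3.7
Z_in = Z_0·(Z_L + jZ_0·tanβl)/(Z_0 + jZ_L·tanβl)
     = 50·(64 − j325)/(-468 − j237)

Z_in ≈ 8.54 + j30.4 Ω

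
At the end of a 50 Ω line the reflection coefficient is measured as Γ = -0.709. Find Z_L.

Z_L = Z_0·(1 + Γ)/(1 − Γ) = 50·(0.291)/(1.71)

Z_L ≈ 8.51 Ω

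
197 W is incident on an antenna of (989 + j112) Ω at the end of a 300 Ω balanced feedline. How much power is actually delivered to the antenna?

P_delivered ≈ 140 W

|Γ| = |(689 + j112)/(1289 + j112)| = 0.54
|Γ|² = 0.291
P_refl = |Γ|²·P_inc = 57.3 W, P_del = (1 − |Γ|²)·P_inc = 140 W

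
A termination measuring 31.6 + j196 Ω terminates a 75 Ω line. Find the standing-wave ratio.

VSWR ≈ 19

Γ = (Z_L − Z_0)/(Z_L + Z_0) = (-43.4 + j196)/(106.6 + j196)
|Γ| = 201/223 = 0.9
VSWR = (1 + |Γ|)/(1 − |Γ|) = 1.9/0.1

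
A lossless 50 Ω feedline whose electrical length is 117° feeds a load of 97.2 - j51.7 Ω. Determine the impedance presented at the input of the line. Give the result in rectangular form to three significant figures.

tan(βl) = tan(117°) = -1.96
Z_in = Z_0·(Z_L + jZ_0·tanβl)/(Z_0 + jZ_L·tanβl)
     = 50·(97.2 − j150)/(-51.5 − j191)

Z_in ≈ 30.2 + j33.6 Ω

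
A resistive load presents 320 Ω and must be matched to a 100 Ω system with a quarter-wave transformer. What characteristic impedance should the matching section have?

Z_qwt = √(Z_0·R_L) = √(100 × 320) = √32000

Z_qwt ≈ 179 Ω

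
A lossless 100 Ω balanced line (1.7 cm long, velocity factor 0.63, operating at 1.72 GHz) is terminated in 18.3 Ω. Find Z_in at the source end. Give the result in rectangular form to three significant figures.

Z_in ≈ 53.7 + j132 Ω

λ = v/f = 0.63·c / 1.72 GHz = 0.11 m
βl = 2π·l/λ = 2π × 0.155 = 55.7°
tan(βl) = tan(55.7°) = 1.47
Z_in = Z_0·(Z_L + jZ_0·tanβl)/(Z_0 + jZ_L·tanβl)
     = 100·(18.3 + j147)/(100 + j26.8)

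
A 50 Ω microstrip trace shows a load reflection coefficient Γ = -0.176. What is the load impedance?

Z_L ≈ 35 Ω

Z_L = Z_0·(1 + Γ)/(1 − Γ) = 50·(0.824)/(1.18)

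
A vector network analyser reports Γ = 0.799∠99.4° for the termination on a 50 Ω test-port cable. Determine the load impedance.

Z_L = Z_0·(1 + Γ)/(1 − Γ) = 50·(0.87 + j0.788)/(1.13 − j0.788)

Z_L ≈ 9.52 + j41.5 Ω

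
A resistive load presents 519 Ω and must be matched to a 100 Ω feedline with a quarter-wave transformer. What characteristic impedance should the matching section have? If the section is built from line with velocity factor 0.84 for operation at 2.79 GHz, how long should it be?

Z_qwt ≈ 228 Ω; length ≈ 2.26 cm

Z_qwt = √(Z_0·R_L) = √(100 × 519) = √51900
λ = 0.84·c/f = 0.0903 m, so l = λ/4 = 0.0226 m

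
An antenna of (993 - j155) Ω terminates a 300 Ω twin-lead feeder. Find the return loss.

Γ = (693 − j155)/(1293 − j155), |Γ| = 0.545
RL = −20·log₁₀|Γ| = −20·log₁₀(0.545)

RL ≈ 5.27 dB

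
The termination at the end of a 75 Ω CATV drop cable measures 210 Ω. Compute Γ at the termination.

Γ = 0.474

Γ = (Z_L − Z_0)/(Z_L + Z_0) = (210 − 75)/(210 + 75) = 135/285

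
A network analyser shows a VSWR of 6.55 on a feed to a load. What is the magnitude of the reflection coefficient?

|Γ| = (S − 1)/(S + 1) = (6.55 − 1)/(6.55 + 1) = 5.55/7.55

|Γ| ≈ 0.735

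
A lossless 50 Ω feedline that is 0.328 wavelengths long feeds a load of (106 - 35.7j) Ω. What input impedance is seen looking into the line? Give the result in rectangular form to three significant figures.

Z_in ≈ 30.1 + j29.2 Ω

βl = 2π × 0.328 = 118°
tan(βl) = tan(118°) = -1.87
Z_in = Z_0·(Z_L + jZ_0·tanβl)/(Z_0 + jZ_L·tanβl)
     = 50·(106 − j129)/(-16.9 − j199)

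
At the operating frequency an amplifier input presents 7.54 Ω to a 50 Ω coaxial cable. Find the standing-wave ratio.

For a purely resistive load, VSWR = R_L/Z_0 or Z_0/R_L (whichever > 1) = 50/7.54

VSWR ≈ 6.63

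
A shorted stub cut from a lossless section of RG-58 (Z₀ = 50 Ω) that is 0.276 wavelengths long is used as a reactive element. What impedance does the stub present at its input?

Z_in ≈ −j303 Ω

βl = 2π × 0.276 = 99.4°
tan(βl) = -6.07
For a shorted stub, Z_in = jZ_0·tan(βl)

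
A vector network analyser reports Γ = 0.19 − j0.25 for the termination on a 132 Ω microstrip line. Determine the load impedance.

Z_L = Z_0·(1 + Γ)/(1 − Γ) = 132·(1.19 − j0.25)/(0.81 + j0.25)

Z_L ≈ 166 − j91.8 Ω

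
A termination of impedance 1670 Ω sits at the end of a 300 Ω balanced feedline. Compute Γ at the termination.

Γ = 0.695

Γ = (Z_L − Z_0)/(Z_L + Z_0) = (1670 − 300)/(1670 + 300) = 1370/1970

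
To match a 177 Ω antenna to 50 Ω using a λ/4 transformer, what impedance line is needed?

Z_qwt ≈ 94.1 Ω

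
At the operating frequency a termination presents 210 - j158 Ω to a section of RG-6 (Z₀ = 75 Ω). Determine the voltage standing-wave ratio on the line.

VSWR ≈ 4.52

Γ = (Z_L − Z_0)/(Z_L + Z_0) = (135 − j158)/(285 − j158)
|Γ| = 208/326 = 0.638
VSWR = (1 + |Γ|)/(1 − |Γ|) = 1.64/0.362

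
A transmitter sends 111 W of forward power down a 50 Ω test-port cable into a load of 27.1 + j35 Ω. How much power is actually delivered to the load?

P_delivered ≈ 83.9 W

|Γ| = |(-22.9 + j35)/(77.1 + j35)| = 0.494
|Γ|² = 0.244
P_refl = |Γ|²·P_inc = 27.1 W, P_del = (1 − |Γ|²)·P_inc = 83.9 W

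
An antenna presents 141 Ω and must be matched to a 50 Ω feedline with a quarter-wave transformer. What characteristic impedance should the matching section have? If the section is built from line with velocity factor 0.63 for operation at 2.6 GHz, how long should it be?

Z_qwt = √(Z_0·R_L) = √(50 × 141) = √7050
λ = 0.63·c/f = 0.0727 m, so l = λ/4 = 0.0182 m

Z_qwt ≈ 84 Ω; length ≈ 1.82 cm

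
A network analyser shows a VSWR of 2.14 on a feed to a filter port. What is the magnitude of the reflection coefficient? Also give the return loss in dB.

|Γ| = (S − 1)/(S + 1) = (2.14 − 1)/(2.14 + 1) = 1.14/3.14
RL = −20·log₁₀|Γ| = −20·log₁₀(0.363)

|Γ| ≈ 0.363; return loss ≈ 8.8 dB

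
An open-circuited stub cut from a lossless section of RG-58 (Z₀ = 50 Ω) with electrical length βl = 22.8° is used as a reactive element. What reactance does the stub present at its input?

X_in ≈ -119 Ω (capacitive)

tan(βl) = 0.42
For an open-circuited stub, Z_in = −jZ_0·cot(βl) = −jZ_0/tan(βl)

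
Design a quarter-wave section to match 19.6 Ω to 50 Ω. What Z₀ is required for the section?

Z_qwt ≈ 31.3 Ω

Z_qwt = √(Z_0·R_L) = √(50 × 19.6) = √980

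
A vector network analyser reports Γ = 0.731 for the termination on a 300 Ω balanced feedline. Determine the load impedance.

Z_L ≈ 1930 Ω

Z_L = Z_0·(1 + Γ)/(1 − Γ) = 300·(1.73)/(0.269)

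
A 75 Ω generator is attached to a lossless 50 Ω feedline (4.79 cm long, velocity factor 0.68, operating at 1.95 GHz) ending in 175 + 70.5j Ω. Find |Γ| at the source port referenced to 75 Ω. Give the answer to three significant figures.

|Γ| ≈ 0.525

λ = v/f = 0.68·c / 1.95 GHz = 0.105 m
βl = 2π·l/λ = 2π × 0.458 = 165°
tan(βl) = -0.271
Z_in = Z_0·(Z_L + jZ_0·tanβl)/(Z_0 + jZ_L·tanβl) = 66.8 + j87.1 Ω
Γ_s = (Z_in − Z_s)/(Z_in + Z_s) = (-8.16 + j87.1)/(142 + j87.1), |Γ_s| = 0.525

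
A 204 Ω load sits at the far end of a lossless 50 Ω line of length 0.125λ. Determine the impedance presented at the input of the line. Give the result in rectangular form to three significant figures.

Z_in ≈ 23.1 − j44.3 Ω

βl = 2π × 0.125 = 45°
tan(βl) = tan(45°) = 1
Z_in = Z_0·(Z_L + jZ_0·tanβl)/(Z_0 + jZ_L·tanβl)
     = 50·(204 + j50)/(50 + j204)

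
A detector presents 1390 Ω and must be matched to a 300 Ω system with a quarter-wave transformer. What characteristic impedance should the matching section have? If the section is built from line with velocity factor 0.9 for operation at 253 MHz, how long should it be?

Z_qwt ≈ 646 Ω; length ≈ 26.7 cm

Z_qwt = √(Z_0·R_L) = √(300 × 1390) = √417000
λ = 0.9·c/f = 1.07 m, so l = λ/4 = 0.267 m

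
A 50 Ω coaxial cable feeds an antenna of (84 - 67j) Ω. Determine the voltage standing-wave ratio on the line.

Γ = (Z_L − Z_0)/(Z_L + Z_0) = (34 − j67)/(134 − j67)
|Γ| = 75.1/150 = 0.502
VSWR = (1 + |Γ|)/(1 − |Γ|) = 1.5/0.498

VSWR ≈ 3.01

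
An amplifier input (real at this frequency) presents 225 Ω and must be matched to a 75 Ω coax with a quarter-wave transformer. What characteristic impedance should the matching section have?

Z_qwt = √(Z_0·R_L) = √(75 × 225) = √16880

Z_qwt ≈ 130 Ω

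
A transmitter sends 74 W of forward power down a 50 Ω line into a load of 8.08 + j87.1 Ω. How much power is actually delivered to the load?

P_delivered ≈ 10.9 W

|Γ| = |(-41.92 + j87.1)/(58.08 + j87.1)| = 0.923
|Γ|² = 0.853
P_refl = |Γ|²·P_inc = 63.1 W, P_del = (1 − |Γ|²)·P_inc = 10.9 W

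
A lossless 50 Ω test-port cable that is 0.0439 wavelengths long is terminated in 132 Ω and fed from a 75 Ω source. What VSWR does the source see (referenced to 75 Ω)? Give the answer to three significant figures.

VSWR ≈ 1.96

βl = 2π × 0.0439 = 15.8°
tan(βl) = 0.283
Z_in = Z_0·(Z_L + jZ_0·tanβl)/(Z_0 + jZ_L·tanβl) = 91.5 − j54.2 Ω
Γ_s = (Z_in − Z_s)/(Z_in + Z_s) = (16.5 − j54.2)/(166 − j54.2), |Γ_s| = 0.324
VSWR = (1 + |Γ_s|)/(1 − |Γ_s|)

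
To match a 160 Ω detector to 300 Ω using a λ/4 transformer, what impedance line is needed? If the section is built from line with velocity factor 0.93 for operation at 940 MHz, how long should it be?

Z_qwt ≈ 219 Ω; length ≈ 7.42 cm

Z_qwt = √(Z_0·R_L) = √(300 × 160) = √48000
λ = 0.93·c/f = 0.297 m, so l = λ/4 = 0.0742 m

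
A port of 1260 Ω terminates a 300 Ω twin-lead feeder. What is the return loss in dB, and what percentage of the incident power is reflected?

Γ = (1260 − 300)/(1260 + 300) = 0.615
RL = −20·log₁₀(0.615) = 4.22 dB
P_refl/P_inc = |Γ|² = 0.379

RL ≈ 4.22 dB; 37.9% of incident power reflected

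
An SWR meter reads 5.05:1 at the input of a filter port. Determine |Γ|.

|Γ| = (S − 1)/(S + 1) = (5.05 − 1)/(5.05 + 1) = 4.05/6.05

|Γ| ≈ 0.669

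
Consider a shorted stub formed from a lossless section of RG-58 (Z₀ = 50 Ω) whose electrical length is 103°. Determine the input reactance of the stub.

tan(βl) = -4.33
For a shorted stub, Z_in = jZ_0·tan(βl)

X_in ≈ -217 Ω (capacitive)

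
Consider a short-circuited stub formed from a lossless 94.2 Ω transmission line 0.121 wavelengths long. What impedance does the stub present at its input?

Z_in ≈ +j89.6 Ω

βl = 2π × 0.121 = 43.6°
tan(βl) = 0.951
For a short-circuited stub, Z_in = jZ_0·tan(βl)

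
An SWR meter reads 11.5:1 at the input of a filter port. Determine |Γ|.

|Γ| ≈ 0.84

|Γ| = (S − 1)/(S + 1) = (11.5 − 1)/(11.5 + 1) = 10.5/12.5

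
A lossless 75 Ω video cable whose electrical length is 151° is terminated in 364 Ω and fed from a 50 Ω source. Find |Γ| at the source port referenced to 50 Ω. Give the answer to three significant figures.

tan(βl) = -0.554
Z_in = Z_0·(Z_L + jZ_0·tanβl)/(Z_0 + jZ_L·tanβl) = 57.8 + j114 Ω
Γ_s = (Z_in − Z_s)/(Z_in + Z_s) = (7.77 + j114)/(108 + j114), |Γ_s| = 0.728

|Γ| ≈ 0.728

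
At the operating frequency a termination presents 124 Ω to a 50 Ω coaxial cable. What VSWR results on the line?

VSWR ≈ 2.48

Γ = (124 − 50)/(124 + 50) = 0.425
VSWR = (1 + 0.425)/(1 − 0.425)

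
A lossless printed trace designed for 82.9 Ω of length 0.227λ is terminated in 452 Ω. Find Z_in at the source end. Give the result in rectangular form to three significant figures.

Z_in ≈ 15.5 − j11.7 Ω

βl = 2π × 0.227 = 81.7°
tan(βl) = tan(81.7°) = 6.87
Z_in = Z_0·(Z_L + jZ_0·tanβl)/(Z_0 + jZ_L·tanβl)
     = 82.9·(452 + j570)/(82.9 + j3110)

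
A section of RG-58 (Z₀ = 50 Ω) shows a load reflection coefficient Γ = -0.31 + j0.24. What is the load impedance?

Z_L = Z_0·(1 + Γ)/(1 − Γ) = 50·(0.69 + j0.24)/(1.31 − j0.24)

Z_L ≈ 23.9 + j13.5 Ω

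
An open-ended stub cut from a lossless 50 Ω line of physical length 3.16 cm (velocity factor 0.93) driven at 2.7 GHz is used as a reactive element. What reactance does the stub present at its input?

λ = v/f = 0.93·c / 2.7 GHz = 0.103 m
βl = 2π·l/λ = 2π × 0.306 = 110°
tan(βl) = -2.73
For an open-ended stub, Z_in = −jZ_0·cot(βl) = −jZ_0/tan(βl)

X_in ≈ 18.3 Ω (inductive)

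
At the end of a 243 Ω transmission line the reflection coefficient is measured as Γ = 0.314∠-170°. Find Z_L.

Z_L = Z_0·(1 + Γ)/(1 − Γ) = 243·(0.691 − j0.0545)/(1.31 + j0.0545)

Z_L ≈ 128 − j15.4 Ω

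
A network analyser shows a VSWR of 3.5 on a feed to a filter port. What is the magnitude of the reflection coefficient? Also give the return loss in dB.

|Γ| = (S − 1)/(S + 1) = (3.5 − 1)/(3.5 + 1) = 2.5/4.5
RL = −20·log₁₀|Γ| = −20·log₁₀(0.556)

|Γ| ≈ 0.556; return loss ≈ 5.11 dB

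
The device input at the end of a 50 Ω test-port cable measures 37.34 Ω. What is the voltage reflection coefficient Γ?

Γ = -0.145

Γ = (Z_L − Z_0)/(Z_L + Z_0) = (37.34 − 50)/(37.34 + 50) = -12.66/87.34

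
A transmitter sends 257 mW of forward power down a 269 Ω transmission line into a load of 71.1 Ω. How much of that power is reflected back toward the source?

Γ = (71.1 − 269)/(71.1 + 269) = -0.582
|Γ|² = 0.339
P_refl = |Γ|²·P_inc = 87 mW, P_del = (1 − |Γ|²)·P_inc = 170 mW

P_reflected ≈ 87 mW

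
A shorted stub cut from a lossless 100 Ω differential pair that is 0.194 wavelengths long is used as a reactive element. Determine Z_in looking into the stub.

Z_in ≈ +j272 Ω

βl = 2π × 0.194 = 69.8°
tan(βl) = 2.72
For a shorted stub, Z_in = jZ_0·tan(βl)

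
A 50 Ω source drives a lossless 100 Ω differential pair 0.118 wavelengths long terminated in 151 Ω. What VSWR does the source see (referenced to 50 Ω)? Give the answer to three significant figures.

βl = 2π × 0.118 = 42.5°
tan(βl) = 0.916
Z_in = Z_0·(Z_L + jZ_0·tanβl)/(Z_0 + jZ_L·tanβl) = 95.3 − j40.3 Ω
Γ_s = (Z_in − Z_s)/(Z_in + Z_s) = (45.3 − j40.3)/(145 − j40.3), |Γ_s| = 0.402
VSWR = (1 + |Γ_s|)/(1 − |Γ_s|)

VSWR ≈ 2.34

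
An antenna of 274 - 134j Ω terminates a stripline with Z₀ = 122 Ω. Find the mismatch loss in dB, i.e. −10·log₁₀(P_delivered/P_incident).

Γ = (152 − j134)/(396 − j134), |Γ| = 0.485
|Γ|² = 0.235, so P_del/P_inc = 1 − |Γ|² = 0.765
ML = −10·log₁₀(1 − |Γ|²)

mismatch loss ≈ 1.16 dB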